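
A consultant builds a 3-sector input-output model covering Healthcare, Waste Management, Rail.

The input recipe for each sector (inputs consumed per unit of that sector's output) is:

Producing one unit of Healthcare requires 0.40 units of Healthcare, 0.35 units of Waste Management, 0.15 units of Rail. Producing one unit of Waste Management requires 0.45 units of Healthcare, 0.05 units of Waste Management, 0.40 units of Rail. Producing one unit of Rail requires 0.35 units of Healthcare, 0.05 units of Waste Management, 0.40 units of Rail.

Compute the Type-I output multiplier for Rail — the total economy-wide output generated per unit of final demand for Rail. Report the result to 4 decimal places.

m_3 = 6.9043

I − A =
  [   0.60    -0.45    -0.35]
  [  -0.35     0.95    -0.05]
  [  -0.15    -0.40     0.60]
Cofactors of I−A, C_ij = (−1)^(i+j)·(minor ij) (rows/columns in the sector order above):
  C_11 = (0.95)(0.60) − (-0.05)(-0.40) = 0.5500
  C_12 = −[(-0.35)(0.60) − (-0.05)(-0.15)] = 0.2175
  C_13 = (-0.35)(-0.40) − (0.95)(-0.15) = 0.2825
  C_21 = −[(-0.45)(0.60) − (-0.35)(-0.40)] = 0.4100
  C_22 = (0.60)(0.60) − (-0.35)(-0.15) = 0.3075
  C_23 = −[(0.60)(-0.40) − (-0.45)(-0.15)] = 0.3075
  C_31 = (-0.45)(-0.05) − (-0.35)(0.95) = 0.3550
  C_32 = −[(0.60)(-0.05) − (-0.35)(-0.35)] = 0.1525
  C_33 = (0.60)(0.95) − (-0.45)(-0.35) = 0.4125
det(I−A) = Σ_j (I−A)_1j·C_1j = (0.60)(0.5500) + (-0.45)(0.2175) + (-0.35)(0.2825) = 0.13325
adj(I−A) = Cᵀ =
  [ 0.5500   0.4100   0.3550]
  [ 0.2175   0.3075   0.1525]
  [ 0.2825   0.3075   0.4125]
(I − A)⁻¹ = adj(I−A) / det(I−A) ≈
  [   4.12758     3.07692     2.66417]
  [   1.63227     2.30769     1.14447]
  [   2.12008     2.30769     3.09568]
The output multiplier for sector j is the column-j sum of the Leontief inverse (I − A)⁻¹ = adj(I−A) / det(I−A).
Column 3 of adj(I−A): (0.3550, 0.1525, 0.4125); det(I−A) = 0.13325.
m_3 = (0.3550 + 0.1525 + 0.4125) / 0.13325 = 0.92 / 0.13325 ≈ 6.9043.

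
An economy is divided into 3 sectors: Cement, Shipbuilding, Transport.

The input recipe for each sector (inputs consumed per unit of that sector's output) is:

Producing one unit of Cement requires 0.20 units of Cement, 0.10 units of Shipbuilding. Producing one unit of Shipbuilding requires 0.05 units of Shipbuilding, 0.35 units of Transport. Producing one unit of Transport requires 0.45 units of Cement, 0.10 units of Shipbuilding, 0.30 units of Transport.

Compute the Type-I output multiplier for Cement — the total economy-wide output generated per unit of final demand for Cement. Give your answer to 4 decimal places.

I − A =
  [   0.80     0.00    -0.45]
  [  -0.10     0.95    -0.10]
  [   0.00    -0.35     0.70]
Cofactors of I−A, C_ij = (−1)^(i+j)·(minor ij) (rows/columns in the sector order above):
  C_11 = (0.95)(0.70) − (-0.10)(-0.35) = 0.6300
  C_12 = −[(-0.10)(0.70) − (-0.10)(0.00)] = 0.0700
  C_13 = (-0.10)(-0.35) − (0.95)(0.00) = 0.0350
  C_21 = −[(0.00)(0.70) − (-0.45)(-0.35)] = 0.1575
  C_22 = (0.80)(0.70) − (-0.45)(0.00) = 0.5600
  C_23 = −[(0.80)(-0.35) − (0.00)(0.00)] = 0.2800
  C_31 = (0.00)(-0.10) − (-0.45)(0.95) = 0.4275
  C_32 = −[(0.80)(-0.10) − (-0.45)(-0.10)] = 0.1250
  C_33 = (0.80)(0.95) − (0.00)(-0.10) = 0.7600
det(I−A) = Σ_j (I−A)_1j·C_1j = (0.80)(0.6300) + (0.00)(0.0700) + (-0.45)(0.0350) = 0.48825
adj(I−A) = Cᵀ =
  [ 0.6300   0.1575   0.4275]
  [ 0.0700   0.5600   0.1250]
  [ 0.0350   0.2800   0.7600]
(I − A)⁻¹ = adj(I−A) / det(I−A) ≈
  [   1.29032     0.32258     0.87558]
  [   0.14337     1.14695     0.25602]
  [   0.07168     0.57348     1.55658]
The output multiplier for sector j is the column-j sum of the Leontief inverse (I − A)⁻¹ = adj(I−A) / det(I−A).
Column 1 of adj(I−A): (0.6300, 0.0700, 0.0350); det(I−A) = 0.48825.
m_1 = (0.6300 + 0.0700 + 0.0350) / 0.48825 = 0.735 / 0.48825 ≈ 1.5054.

m_1 = 1.5054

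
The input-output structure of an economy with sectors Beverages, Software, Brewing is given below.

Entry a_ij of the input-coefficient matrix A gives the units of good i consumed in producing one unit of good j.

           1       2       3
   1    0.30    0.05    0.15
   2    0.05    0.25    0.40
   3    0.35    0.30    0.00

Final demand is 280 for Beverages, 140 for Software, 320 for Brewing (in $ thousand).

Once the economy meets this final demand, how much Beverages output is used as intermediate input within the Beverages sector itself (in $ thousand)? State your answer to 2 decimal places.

I − A =
  [   0.70    -0.05    -0.15]
  [  -0.05     0.75    -0.40]
  [  -0.35    -0.30     1.00]
Cofactors of I−A, C_ij = (−1)^(i+j)·(minor ij) (rows/columns in the sector order above):
  C_11 = (0.75)(1.00) − (-0.40)(-0.30) = 0.6300
  C_12 = −[(-0.05)(1.00) − (-0.40)(-0.35)] = 0.1900
  C_13 = (-0.05)(-0.30) − (0.75)(-0.35) = 0.2775
  C_21 = −[(-0.05)(1.00) − (-0.15)(-0.30)] = 0.0950
  C_22 = (0.70)(1.00) − (-0.15)(-0.35) = 0.6475
  C_23 = −[(0.70)(-0.30) − (-0.05)(-0.35)] = 0.2275
  C_31 = (-0.05)(-0.40) − (-0.15)(0.75) = 0.1325
  C_32 = −[(0.70)(-0.40) − (-0.15)(-0.05)] = 0.2875
  C_33 = (0.70)(0.75) − (-0.05)(-0.05) = 0.5225
det(I−A) = Σ_j (I−A)_1j·C_1j = (0.70)(0.6300) + (-0.05)(0.1900) + (-0.15)(0.2775) = 0.389875
adj(I−A) = Cᵀ =
  [ 0.6300   0.0950   0.1325]
  [ 0.1900   0.6475   0.2875]
  [ 0.2775   0.2275   0.5225]
(I − A)⁻¹ = adj(I−A) / det(I−A) ≈
  [   1.6159     0.2437     0.3399]
  [   0.4873     1.6608     0.7374]
  [   0.7118     0.5835     1.3402]
First solve x = (I − A)⁻¹ d = adj(I−A)·d / det(I−A); in particular x_1 = (0.6300·280 + 0.0950·140 + 0.1325·320) / 0.389875 = 232.10 / 0.389875 ≈ 595.3190.
Intermediate flow from 1 to 1: z_11 = a_11 · x_1 = 0.30 × 232.10 / 0.389875 = 69.63 / 0.389875 ≈ 178.60.

z_11 = 178.60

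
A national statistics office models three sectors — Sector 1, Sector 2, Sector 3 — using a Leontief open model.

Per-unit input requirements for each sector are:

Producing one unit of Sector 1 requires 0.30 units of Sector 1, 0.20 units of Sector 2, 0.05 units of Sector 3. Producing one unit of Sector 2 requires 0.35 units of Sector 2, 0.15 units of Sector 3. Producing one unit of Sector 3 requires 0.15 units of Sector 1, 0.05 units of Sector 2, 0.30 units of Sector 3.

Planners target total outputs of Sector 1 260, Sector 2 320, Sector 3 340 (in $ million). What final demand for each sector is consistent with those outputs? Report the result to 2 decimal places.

d_1 = 131.00, d_2 = 139.00, d_3 = 177.00

I − A =
  [   0.70     0.00    -0.15]
  [  -0.20     0.65    -0.05]
  [  -0.05    -0.15     0.70]
d = (I − A) x:
  d_1 = (+0.70)·260 + (+0.00)·320 + (-0.15)·340 = 131.00
  d_2 = (-0.20)·260 + (+0.65)·320 + (-0.05)·340 = 139.00
  d_3 = (-0.05)·260 + (-0.15)·320 + (+0.70)·340 = 177.00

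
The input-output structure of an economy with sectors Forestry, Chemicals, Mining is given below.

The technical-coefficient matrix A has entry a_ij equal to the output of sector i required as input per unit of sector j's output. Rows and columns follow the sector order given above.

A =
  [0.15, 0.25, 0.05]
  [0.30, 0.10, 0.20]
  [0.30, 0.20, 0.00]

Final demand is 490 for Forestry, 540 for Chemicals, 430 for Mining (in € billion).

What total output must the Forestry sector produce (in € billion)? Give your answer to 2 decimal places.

x_1 = 965.01

I − A =
  [   0.85    -0.25    -0.05]
  [  -0.30     0.90    -0.20]
  [  -0.30    -0.20     1.00]
Cofactors of I−A, C_ij = (−1)^(i+j)·(minor ij) (rows/columns in the sector order above):
  C_11 = (0.90)(1.00) − (-0.20)(-0.20) = 0.8600
  C_12 = −[(-0.30)(1.00) − (-0.20)(-0.30)] = 0.3600
  C_13 = (-0.30)(-0.20) − (0.90)(-0.30) = 0.3300
  C_21 = −[(-0.25)(1.00) − (-0.05)(-0.20)] = 0.2600
  C_22 = (0.85)(1.00) − (-0.05)(-0.30) = 0.8350
  C_23 = −[(0.85)(-0.20) − (-0.25)(-0.30)] = 0.2450
  C_31 = (-0.25)(-0.20) − (-0.05)(0.90) = 0.0950
  C_32 = −[(0.85)(-0.20) − (-0.05)(-0.30)] = 0.1850
  C_33 = (0.85)(0.90) − (-0.25)(-0.30) = 0.6900
det(I−A) = Σ_j (I−A)_1j·C_1j = (0.85)(0.8600) + (-0.25)(0.3600) + (-0.05)(0.3300) = 0.6245
adj(I−A) = Cᵀ =
  [ 0.8600   0.2600   0.0950]
  [ 0.3600   0.8350   0.1850]
  [ 0.3300   0.2450   0.6900]
(I − A)⁻¹ = adj(I−A) / det(I−A) ≈
  [   1.3771     0.4163     0.1521]
  [   0.5765     1.3371     0.2962]
  [   0.5284     0.3923     1.1049]
x = (I − A)⁻¹ d = adj(I−A)·d / det(I−A), with det(I−A) = 0.6245:
  x_1 = (0.8600·490 + 0.2600·540 + 0.0950·430) / 0.6245 = 602.65 / 0.6245 ≈ 965.01
  x_2 = (0.3600·490 + 0.8350·540 + 0.1850·430) / 0.6245 = 706.85 / 0.6245 ≈ 1131.87
  x_3 = (0.3300·490 + 0.2450·540 + 0.6900·430) / 0.6245 = 590.70 / 0.6245 ≈ 945.88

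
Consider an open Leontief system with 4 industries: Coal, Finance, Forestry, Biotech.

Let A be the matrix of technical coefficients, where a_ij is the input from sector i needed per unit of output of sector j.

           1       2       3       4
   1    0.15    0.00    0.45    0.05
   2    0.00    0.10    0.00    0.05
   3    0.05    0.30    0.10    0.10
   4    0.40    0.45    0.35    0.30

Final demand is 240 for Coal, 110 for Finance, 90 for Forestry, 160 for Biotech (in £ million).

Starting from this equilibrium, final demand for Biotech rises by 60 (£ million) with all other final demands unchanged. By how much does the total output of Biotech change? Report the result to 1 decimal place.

I − A =
  [   0.85     0.00    -0.45    -0.05]
  [   0.00     0.90     0.00    -0.05]
  [  -0.05    -0.30     0.90    -0.10]
  [  -0.40    -0.45    -0.35     0.70]
Compute the cofactors C_ij = (−1)^(i+j)·(3×3 minor ij) of I−A; the adjugate is their transpose:
adj(I−A) = Cᵀ =
  [ 0.510000   0.140250   0.289125   0.087750]
  [ 0.018875   0.453125   0.023875   0.037125]
  [ 0.072375   0.211875   0.498375   0.091500]
  [ 0.339750   0.477375   0.429750   0.668250]
det(I−A) = Σ_j (I−A)_1j·C_1j = (0.85)(0.510000) + (0.00)(0.018875) + (-0.45)(0.072375) + (-0.05)(0.339750) = 0.38394375
(I − A)⁻¹ = adj(I−A) / det(I−A) ≈
  [   1.3283     0.3653     0.7530     0.2285]
  [   0.0492     1.1802     0.0622     0.0967]
  [   0.1885     0.5518     1.2980     0.2383]
  [   0.8849     1.2433     1.1193     1.7405]
Δx = (I − A)⁻¹ Δd with Δd having +60 in the Biotech component and 0 elsewhere.
So Δx_4 = L_44 · (+60), where L_44 = adj(I−A)_44 / det(I−A) = 0.668250 / 0.38394375.
Δx_4 = 0.668250 × (+60) / 0.38394375 = 40.095 / 0.38394375 ≈ 104.4.

Δx_4 = 104.4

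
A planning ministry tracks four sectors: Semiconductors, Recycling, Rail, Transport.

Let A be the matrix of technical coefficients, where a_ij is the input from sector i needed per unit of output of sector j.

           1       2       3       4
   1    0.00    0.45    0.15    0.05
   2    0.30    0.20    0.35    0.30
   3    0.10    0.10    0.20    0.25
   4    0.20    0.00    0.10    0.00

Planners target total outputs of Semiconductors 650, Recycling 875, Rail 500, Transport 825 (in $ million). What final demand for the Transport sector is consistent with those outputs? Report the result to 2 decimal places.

d_4 = 645.00

I − A =
  [   1.00    -0.45    -0.15    -0.05]
  [  -0.30     0.80    -0.35    -0.30]
  [  -0.10    -0.10     0.80    -0.25]
  [  -0.20     0.00    -0.10     1.00]
d = (I − A) x:
  d_1 = (+1.00)·650 + (-0.45)·875 + (-0.15)·500 + (-0.05)·825 = 140.00
  d_2 = (-0.30)·650 + (+0.80)·875 + (-0.35)·500 + (-0.30)·825 = 82.50
  d_3 = (-0.10)·650 + (-0.10)·875 + (+0.80)·500 + (-0.25)·825 = 41.25
  d_4 = (-0.20)·650 + (+0.00)·875 + (-0.10)·500 + (+1.00)·825 = 645.00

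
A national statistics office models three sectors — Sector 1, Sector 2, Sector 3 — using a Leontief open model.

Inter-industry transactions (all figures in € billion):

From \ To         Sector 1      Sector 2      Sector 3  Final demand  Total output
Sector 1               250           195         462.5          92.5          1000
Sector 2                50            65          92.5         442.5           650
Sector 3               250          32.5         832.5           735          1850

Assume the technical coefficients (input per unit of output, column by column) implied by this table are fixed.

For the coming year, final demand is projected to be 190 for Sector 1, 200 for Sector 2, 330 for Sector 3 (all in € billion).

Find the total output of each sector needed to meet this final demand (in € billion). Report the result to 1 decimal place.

Technical coefficients a_ij = z_ij / X_j:
  a_11 = 250/1000 = 0.25, a_21 = 50/1000 = 0.05, a_31 = 250/1000 = 0.25
  a_12 = 195/650 = 0.30, a_22 = 65/650 = 0.10, a_32 = 32.5/650 = 0.05
  a_13 = 462.5/1850 = 0.25, a_23 = 92.5/1850 = 0.05, a_33 = 832.5/1850 = 0.45
I − A =
  [   0.75    -0.30    -0.25]
  [  -0.05     0.90    -0.05]
  [  -0.25    -0.05     0.55]
Cofactors of I−A, C_ij = (−1)^(i+j)·(minor ij) (rows/columns in the sector order above):
  C_11 = (0.90)(0.55) − (-0.05)(-0.05) = 0.4925
  C_12 = −[(-0.05)(0.55) − (-0.05)(-0.25)] = 0.0400
  C_13 = (-0.05)(-0.05) − (0.90)(-0.25) = 0.2275
  C_21 = −[(-0.30)(0.55) − (-0.25)(-0.05)] = 0.1775
  C_22 = (0.75)(0.55) − (-0.25)(-0.25) = 0.3500
  C_23 = −[(0.75)(-0.05) − (-0.30)(-0.25)] = 0.1125
  C_31 = (-0.30)(-0.05) − (-0.25)(0.90) = 0.2400
  C_32 = −[(0.75)(-0.05) − (-0.25)(-0.05)] = 0.0500
  C_33 = (0.75)(0.90) − (-0.30)(-0.05) = 0.6600
det(I−A) = Σ_j (I−A)_1j·C_1j = (0.75)(0.4925) + (-0.30)(0.0400) + (-0.25)(0.2275) = 0.3005
adj(I−A) = Cᵀ =
  [ 0.4925   0.1775   0.2400]
  [ 0.0400   0.3500   0.0500]
  [ 0.2275   0.1125   0.6600]
(I − A)⁻¹ = adj(I−A) / det(I−A) ≈
  [   1.6389     0.5907     0.7987]
  [   0.1331     1.1647     0.1664]
  [   0.7571     0.3744     2.1963]
x = (I − A)⁻¹ d = adj(I−A)·d / det(I−A), with det(I−A) = 0.3005:
  x_1 = (0.4925·190 + 0.1775·200 + 0.2400·330) / 0.3005 = 208.275 / 0.3005 ≈ 693.1
  x_2 = (0.0400·190 + 0.3500·200 + 0.0500·330) / 0.3005 = 94.10 / 0.3005 ≈ 313.1
  x_3 = (0.2275·190 + 0.1125·200 + 0.6600·330) / 0.3005 = 283.525 / 0.3005 ≈ 943.5

x_1 = 693.1, x_2 = 313.1, x_3 = 943.5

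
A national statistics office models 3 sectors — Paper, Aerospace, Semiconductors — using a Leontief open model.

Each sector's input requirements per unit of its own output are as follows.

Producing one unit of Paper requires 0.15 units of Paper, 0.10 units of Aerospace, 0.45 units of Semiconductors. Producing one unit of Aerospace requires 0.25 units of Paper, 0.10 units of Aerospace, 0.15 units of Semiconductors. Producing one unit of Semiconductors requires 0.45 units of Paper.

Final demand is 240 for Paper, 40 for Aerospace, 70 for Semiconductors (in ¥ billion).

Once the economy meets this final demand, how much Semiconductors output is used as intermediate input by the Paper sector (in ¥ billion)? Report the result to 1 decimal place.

z_31 = 209.9

I − A =
  [   0.85    -0.25    -0.45]
  [  -0.10     0.90     0.00]
  [  -0.45    -0.15     1.00]
Cofactors of I−A, C_ij = (−1)^(i+j)·(minor ij) (rows/columns in the sector order above):
  C_11 = (0.90)(1.00) − (0.00)(-0.15) = 0.9000
  C_12 = −[(-0.10)(1.00) − (0.00)(-0.45)] = 0.1000
  C_13 = (-0.10)(-0.15) − (0.90)(-0.45) = 0.4200
  C_21 = −[(-0.25)(1.00) − (-0.45)(-0.15)] = 0.3175
  C_22 = (0.85)(1.00) − (-0.45)(-0.45) = 0.6475
  C_23 = −[(0.85)(-0.15) − (-0.25)(-0.45)] = 0.2400
  C_31 = (-0.25)(0.00) − (-0.45)(0.90) = 0.4050
  C_32 = −[(0.85)(0.00) − (-0.45)(-0.10)] = 0.0450
  C_33 = (0.85)(0.90) − (-0.25)(-0.10) = 0.7400
det(I−A) = Σ_j (I−A)_1j·C_1j = (0.85)(0.9000) + (-0.25)(0.1000) + (-0.45)(0.4200) = 0.5510
adj(I−A) = Cᵀ =
  [ 0.9000   0.3175   0.4050]
  [ 0.1000   0.6475   0.0450]
  [ 0.4200   0.2400   0.7400]
(I − A)⁻¹ = adj(I−A) / det(I−A) ≈
  [   1.6334     0.5762     0.7350]
  [   0.1815     1.1751     0.0817]
  [   0.7623     0.4356     1.3430]
First solve x = (I − A)⁻¹ d = adj(I−A)·d / det(I−A); in particular x_1 = (0.9000·240 + 0.3175·40 + 0.4050·70) / 0.5510 = 257.05 / 0.5510 ≈ 466.515.
Intermediate flow from 3 to 1: z_31 = a_31 · x_1 = 0.45 × 257.05 / 0.5510 = 115.6725 / 0.5510 ≈ 209.9.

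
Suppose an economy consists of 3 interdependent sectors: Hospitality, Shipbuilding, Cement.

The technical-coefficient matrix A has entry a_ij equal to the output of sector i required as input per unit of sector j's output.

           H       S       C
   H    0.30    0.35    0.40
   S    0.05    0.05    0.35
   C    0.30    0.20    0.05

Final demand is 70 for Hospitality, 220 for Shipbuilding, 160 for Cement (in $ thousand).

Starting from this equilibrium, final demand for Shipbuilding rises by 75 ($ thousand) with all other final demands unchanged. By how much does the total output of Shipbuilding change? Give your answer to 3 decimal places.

I − A =
  [   0.70    -0.35    -0.40]
  [  -0.05     0.95    -0.35]
  [  -0.30    -0.20     0.95]
Cofactors of I−A, C_ij = (−1)^(i+j)·(minor ij) (rows/columns in the sector order above):
  C_11 = (0.95)(0.95) − (-0.35)(-0.20) = 0.8325
  C_12 = −[(-0.05)(0.95) − (-0.35)(-0.30)] = 0.1525
  C_13 = (-0.05)(-0.20) − (0.95)(-0.30) = 0.2950
  C_21 = −[(-0.35)(0.95) − (-0.40)(-0.20)] = 0.4125
  C_22 = (0.70)(0.95) − (-0.40)(-0.30) = 0.5450
  C_23 = −[(0.70)(-0.20) − (-0.35)(-0.30)] = 0.2450
  C_31 = (-0.35)(-0.35) − (-0.40)(0.95) = 0.5025
  C_32 = −[(0.70)(-0.35) − (-0.40)(-0.05)] = 0.2650
  C_33 = (0.70)(0.95) − (-0.35)(-0.05) = 0.6475
det(I−A) = Σ_j (I−A)_1j·C_1j = (0.70)(0.8325) + (-0.35)(0.1525) + (-0.40)(0.2950) = 0.411375
adj(I−A) = Cᵀ =
  [ 0.8325   0.4125   0.5025]
  [ 0.1525   0.5450   0.2650]
  [ 0.2950   0.2450   0.6475]
(I − A)⁻¹ = adj(I−A) / det(I−A) ≈
  [   2.0237     1.0027     1.2215]
  [   0.3707     1.3248     0.6442]
  [   0.7171     0.5956     1.5740]
Δx = (I − A)⁻¹ Δd with Δd having +75 in the Shipbuilding component and 0 elsewhere.
So Δx_S = L_SS · (+75), where L_SS = adj(I−A)_SS / det(I−A) = 0.5450 / 0.411375.
Δx_S = 0.5450 × (+75) / 0.411375 = 40.875 / 0.411375 ≈ 99.362.

Δx_S = 99.362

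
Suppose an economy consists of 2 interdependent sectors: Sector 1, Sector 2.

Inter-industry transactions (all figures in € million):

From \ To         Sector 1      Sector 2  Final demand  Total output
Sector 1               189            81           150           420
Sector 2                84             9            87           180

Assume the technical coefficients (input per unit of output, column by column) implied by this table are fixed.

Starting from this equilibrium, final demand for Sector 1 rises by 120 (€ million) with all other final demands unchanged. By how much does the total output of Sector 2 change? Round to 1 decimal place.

Δx_2 = 55.5

Technical coefficients a_ij = z_ij / X_j:
  a_11 = 189/420 = 0.45, a_21 = 84/420 = 0.20
  a_12 = 81/180 = 0.45, a_22 = 9/180 = 0.05
I − A =
  [   0.55    -0.45]
  [  -0.20     0.95]
det(I−A) = (0.55)(0.95) − (-0.45)(-0.20) = 0.4325
adj(I−A) = [[0.95, 0.45], [0.20, 0.55]]
(I − A)⁻¹ = adj(I−A) / det(I−A) ≈
  [   2.1965     1.0405]
  [   0.4624     1.2717]
Δx = (I − A)⁻¹ Δd with Δd having +120 in the Sector 1 component and 0 elsewhere.
So Δx_2 = L_21 · (+120), where L_21 = adj(I−A)_21 / det(I−A) = 0.20 / 0.4325.
Δx_2 = 0.20 × (+120) / 0.4325 = 24.00 / 0.4325 ≈ 55.5.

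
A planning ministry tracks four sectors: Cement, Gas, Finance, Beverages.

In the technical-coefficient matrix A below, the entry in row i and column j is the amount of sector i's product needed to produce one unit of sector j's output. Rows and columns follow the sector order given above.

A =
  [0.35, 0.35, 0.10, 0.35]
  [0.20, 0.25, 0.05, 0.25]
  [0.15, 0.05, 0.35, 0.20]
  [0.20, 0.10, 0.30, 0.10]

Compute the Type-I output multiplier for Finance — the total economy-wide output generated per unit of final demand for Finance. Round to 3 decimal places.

m_F = 6.157

I − A =
  [   0.65    -0.35    -0.10    -0.35]
  [  -0.20     0.75    -0.05    -0.25]
  [  -0.15    -0.05     0.65    -0.20]
  [  -0.20    -0.10    -0.30     0.90]
Compute the cofactors C_ij = (−1)^(i+j)·(3×3 minor ij) of I−A; the adjugate is their transpose:
adj(I−A) = Cᵀ =
  [ 0.370500   0.218250   0.187500   0.246375]
  [ 0.157500   0.262500   0.118500   0.160500]
  [ 0.143000   0.105250   0.282500   0.147625]
  [ 0.147500   0.112750   0.149000   0.254875]
det(I−A) = Σ_j (I−A)_1j·C_1j = (0.65)(0.370500) + (-0.35)(0.157500) + (-0.10)(0.143000) + (-0.35)(0.147500) = 0.119775
(I − A)⁻¹ = adj(I−A) / det(I−A) ≈
  [   3.0933     1.8222     1.5654     2.0570]
  [   1.3150     2.1916     0.9894     1.3400]
  [   1.1939     0.8787     2.3586     1.2325]
  [   1.2315     0.9413     1.2440     2.1279]
The output multiplier for sector j is the column-j sum of the Leontief inverse (I − A)⁻¹ = adj(I−A) / det(I−A).
Column F of adj(I−A): (0.187500, 0.118500, 0.282500, 0.149000); det(I−A) = 0.119775.
m_F = (0.187500 + 0.118500 + 0.282500 + 0.149000) / 0.119775 = 0.7375 / 0.119775 ≈ 6.157.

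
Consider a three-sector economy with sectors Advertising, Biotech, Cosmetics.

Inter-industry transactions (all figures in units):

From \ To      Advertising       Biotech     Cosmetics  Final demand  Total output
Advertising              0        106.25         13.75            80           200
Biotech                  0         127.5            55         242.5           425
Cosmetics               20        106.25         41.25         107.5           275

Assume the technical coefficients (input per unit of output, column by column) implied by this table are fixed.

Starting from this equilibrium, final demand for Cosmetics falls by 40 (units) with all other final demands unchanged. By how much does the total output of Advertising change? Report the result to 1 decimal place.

Technical coefficients a_ij = z_ij / X_j:
  a_11 = 0/200 = 0.00, a_21 = 0/200 = 0.00, a_31 = 20/200 = 0.10
  a_12 = 106.25/425 = 0.25, a_22 = 127.5/425 = 0.30, a_32 = 106.25/425 = 0.25
  a_13 = 13.75/275 = 0.05, a_23 = 55/275 = 0.20, a_33 = 41.25/275 = 0.15
I − A =
  [   1.00    -0.25    -0.05]
  [   0.00     0.70    -0.20]
  [  -0.10    -0.25     0.85]
Cofactors of I−A, C_ij = (−1)^(i+j)·(minor ij) (rows/columns in the sector order above):
  C_11 = (0.70)(0.85) − (-0.20)(-0.25) = 0.5450
  C_12 = −[(0.00)(0.85) − (-0.20)(-0.10)] = 0.0200
  C_13 = (0.00)(-0.25) − (0.70)(-0.10) = 0.0700
  C_21 = −[(-0.25)(0.85) − (-0.05)(-0.25)] = 0.2250
  C_22 = (1.00)(0.85) − (-0.05)(-0.10) = 0.8450
  C_23 = −[(1.00)(-0.25) − (-0.25)(-0.10)] = 0.2750
  C_31 = (-0.25)(-0.20) − (-0.05)(0.70) = 0.0850
  C_32 = −[(1.00)(-0.20) − (-0.05)(0.00)] = 0.2000
  C_33 = (1.00)(0.70) − (-0.25)(0.00) = 0.7000
det(I−A) = Σ_j (I−A)_1j·C_1j = (1.00)(0.5450) + (-0.25)(0.0200) + (-0.05)(0.0700) = 0.5365
adj(I−A) = Cᵀ =
  [ 0.5450   0.2250   0.0850]
  [ 0.0200   0.8450   0.2000]
  [ 0.0700   0.2750   0.7000]
(I − A)⁻¹ = adj(I−A) / det(I−A) ≈
  [   1.0158     0.4194     0.1584]
  [   0.0373     1.5750     0.3728]
  [   0.1305     0.5126     1.3048]
Δx = (I − A)⁻¹ Δd with Δd having -40 in the Cosmetics component and 0 elsewhere.
So Δx_1 = L_13 · (-40), where L_13 = adj(I−A)_13 / det(I−A) = 0.0850 / 0.5365.
Δx_1 = 0.0850 × (-40) / 0.5365 = -3.40 / 0.5365 ≈ -6.3.

Δx_1 = -6.3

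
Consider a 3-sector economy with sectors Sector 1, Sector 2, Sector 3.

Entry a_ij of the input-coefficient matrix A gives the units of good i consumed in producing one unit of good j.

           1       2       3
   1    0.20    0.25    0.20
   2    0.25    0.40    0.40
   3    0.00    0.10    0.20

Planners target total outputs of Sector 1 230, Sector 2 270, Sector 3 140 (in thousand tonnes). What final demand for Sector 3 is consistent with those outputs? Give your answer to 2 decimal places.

I − A =
  [   0.80    -0.25    -0.20]
  [  -0.25     0.60    -0.40]
  [   0.00    -0.10     0.80]
d = (I − A) x:
  d_1 = (+0.80)·230 + (-0.25)·270 + (-0.20)·140 = 88.50
  d_2 = (-0.25)·230 + (+0.60)·270 + (-0.40)·140 = 48.50
  d_3 = (+0.00)·230 + (-0.10)·270 + (+0.80)·140 = 85.00

d_3 = 85.00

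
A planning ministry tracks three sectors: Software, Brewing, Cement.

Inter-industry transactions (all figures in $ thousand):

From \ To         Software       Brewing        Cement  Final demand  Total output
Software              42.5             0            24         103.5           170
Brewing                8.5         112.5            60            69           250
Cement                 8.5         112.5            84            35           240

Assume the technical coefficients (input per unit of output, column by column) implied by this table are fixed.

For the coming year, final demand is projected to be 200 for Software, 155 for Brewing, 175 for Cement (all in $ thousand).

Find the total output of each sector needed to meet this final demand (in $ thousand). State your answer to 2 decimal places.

Technical coefficients a_ij = z_ij / X_j:
  a_11 = 42.5/170 = 0.25, a_21 = 8.5/170 = 0.05, a_31 = 8.5/170 = 0.05
  a_12 = 0/250 = 0.00, a_22 = 112.5/250 = 0.45, a_32 = 112.5/250 = 0.45
  a_13 = 24/240 = 0.10, a_23 = 60/240 = 0.25, a_33 = 84/240 = 0.35
I − A =
  [   0.75     0.00    -0.10]
  [  -0.05     0.55    -0.25]
  [  -0.05    -0.45     0.65]
Cofactors of I−A, C_ij = (−1)^(i+j)·(minor ij) (rows/columns in the sector order above):
  C_11 = (0.55)(0.65) − (-0.25)(-0.45) = 0.2450
  C_12 = −[(-0.05)(0.65) − (-0.25)(-0.05)] = 0.0450
  C_13 = (-0.05)(-0.45) − (0.55)(-0.05) = 0.0500
  C_21 = −[(0.00)(0.65) − (-0.10)(-0.45)] = 0.0450
  C_22 = (0.75)(0.65) − (-0.10)(-0.05) = 0.4825
  C_23 = −[(0.75)(-0.45) − (0.00)(-0.05)] = 0.3375
  C_31 = (0.00)(-0.25) − (-0.10)(0.55) = 0.0550
  C_32 = −[(0.75)(-0.25) − (-0.10)(-0.05)] = 0.1925
  C_33 = (0.75)(0.55) − (0.00)(-0.05) = 0.4125
det(I−A) = Σ_j (I−A)_1j·C_1j = (0.75)(0.2450) + (0.00)(0.0450) + (-0.10)(0.0500) = 0.17875
adj(I−A) = Cᵀ =
  [ 0.2450   0.0450   0.0550]
  [ 0.0450   0.4825   0.1925]
  [ 0.0500   0.3375   0.4125]
(I − A)⁻¹ = adj(I−A) / det(I−A) ≈
  [   1.3706     0.2517     0.3077]
  [   0.2517     2.6993     1.0769]
  [   0.2797     1.8881     2.3077]
x = (I − A)⁻¹ d = adj(I−A)·d / det(I−A), with det(I−A) = 0.17875:
  x_1 = (0.2450·200 + 0.0450·155 + 0.0550·175) / 0.17875 = 65.60 / 0.17875 ≈ 366.99
  x_2 = (0.0450·200 + 0.4825·155 + 0.1925·175) / 0.17875 = 117.475 / 0.17875 ≈ 657.20
  x_3 = (0.0500·200 + 0.3375·155 + 0.4125·175) / 0.17875 = 134.50 / 0.17875 ≈ 752.45

x_1 = 366.99, x_2 = 657.20, x_3 = 752.45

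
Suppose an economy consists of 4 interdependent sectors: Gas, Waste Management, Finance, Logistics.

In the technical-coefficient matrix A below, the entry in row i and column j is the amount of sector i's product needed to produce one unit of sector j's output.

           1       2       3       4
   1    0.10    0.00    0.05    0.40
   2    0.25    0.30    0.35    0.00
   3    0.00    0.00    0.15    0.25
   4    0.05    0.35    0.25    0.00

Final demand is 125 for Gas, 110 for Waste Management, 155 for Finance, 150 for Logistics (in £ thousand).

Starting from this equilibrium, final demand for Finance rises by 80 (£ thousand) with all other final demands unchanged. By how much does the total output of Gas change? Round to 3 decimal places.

Δx_1 = 28.962

I − A =
  [   0.90     0.00    -0.05    -0.40]
  [  -0.25     0.70    -0.35     0.00]
  [   0.00     0.00     0.85    -0.25]
  [  -0.05    -0.35    -0.25     1.00]
Compute the cofactors C_ij = (−1)^(i+j)·(3×3 minor ij) of I−A; the adjugate is their transpose:
adj(I−A) = Cᵀ =
  [ 0.520625   0.123375   0.154000   0.246750]
  [ 0.201250   0.691125   0.345500   0.166875]
  [ 0.030625   0.078750   0.581000   0.157500]
  [ 0.104125   0.267750   0.273875   0.535500]
det(I−A) = Σ_j (I−A)_1j·C_1j = (0.90)(0.520625) + (0.00)(0.201250) + (-0.05)(0.030625) + (-0.40)(0.104125) = 0.42538125
(I − A)⁻¹ = adj(I−A) / det(I−A) ≈
  [   1.2239     0.2900     0.3620     0.5801]
  [   0.4731     1.6247     0.8122     0.3923]
  [   0.0720     0.1851     1.3658     0.3703]
  [   0.2448     0.6294     0.6438     1.2589]
Δx = (I − A)⁻¹ Δd with Δd having +80 in the Finance component and 0 elsewhere.
So Δx_1 = L_13 · (+80), where L_13 = adj(I−A)_13 / det(I−A) = 0.154000 / 0.42538125.
Δx_1 = 0.154000 × (+80) / 0.42538125 = 12.32 / 0.42538125 ≈ 28.962.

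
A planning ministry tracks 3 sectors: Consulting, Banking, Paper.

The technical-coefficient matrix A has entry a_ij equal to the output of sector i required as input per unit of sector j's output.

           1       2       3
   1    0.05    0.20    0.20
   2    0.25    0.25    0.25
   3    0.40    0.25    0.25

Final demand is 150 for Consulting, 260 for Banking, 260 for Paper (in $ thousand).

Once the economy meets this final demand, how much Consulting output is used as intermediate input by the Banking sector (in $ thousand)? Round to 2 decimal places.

I − A =
  [   0.95    -0.20    -0.20]
  [  -0.25     0.75    -0.25]
  [  -0.40    -0.25     0.75]
Cofactors of I−A, C_ij = (−1)^(i+j)·(minor ij) (rows/columns in the sector order above):
  C_11 = (0.75)(0.75) − (-0.25)(-0.25) = 0.5000
  C_12 = −[(-0.25)(0.75) − (-0.25)(-0.40)] = 0.2875
  C_13 = (-0.25)(-0.25) − (0.75)(-0.40) = 0.3625
  C_21 = −[(-0.20)(0.75) − (-0.20)(-0.25)] = 0.2000
  C_22 = (0.95)(0.75) − (-0.20)(-0.40) = 0.6325
  C_23 = −[(0.95)(-0.25) − (-0.20)(-0.40)] = 0.3175
  C_31 = (-0.20)(-0.25) − (-0.20)(0.75) = 0.2000
  C_32 = −[(0.95)(-0.25) − (-0.20)(-0.25)] = 0.2875
  C_33 = (0.95)(0.75) − (-0.20)(-0.25) = 0.6625
det(I−A) = Σ_j (I−A)_1j·C_1j = (0.95)(0.5000) + (-0.20)(0.2875) + (-0.20)(0.3625) = 0.3450
adj(I−A) = Cᵀ =
  [ 0.5000   0.2000   0.2000]
  [ 0.2875   0.6325   0.2875]
  [ 0.3625   0.3175   0.6625]
(I − A)⁻¹ = adj(I−A) / det(I−A) ≈
  [   1.4493     0.5797     0.5797]
  [   0.8333     1.8333     0.8333]
  [   1.0507     0.9203     1.9203]
First solve x = (I − A)⁻¹ d = adj(I−A)·d / det(I−A); in particular x_2 = (0.2875·150 + 0.6325·260 + 0.2875·260) / 0.3450 = 282.325 / 0.3450 ≈ 818.3333.
Intermediate flow from 1 to 2: z_12 = a_12 · x_2 = 0.20 × 282.325 / 0.3450 = 56.465 / 0.3450 ≈ 163.67.

z_12 = 163.67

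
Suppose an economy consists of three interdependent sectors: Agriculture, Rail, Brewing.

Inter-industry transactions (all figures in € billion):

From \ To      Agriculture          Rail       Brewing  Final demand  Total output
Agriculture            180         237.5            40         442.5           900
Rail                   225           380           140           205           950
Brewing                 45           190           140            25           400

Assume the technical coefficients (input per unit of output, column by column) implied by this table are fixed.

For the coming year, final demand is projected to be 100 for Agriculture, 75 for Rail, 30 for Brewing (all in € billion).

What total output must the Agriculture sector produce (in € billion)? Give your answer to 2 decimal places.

Technical coefficients a_ij = z_ij / X_j:
  a_11 = 180/900 = 0.20, a_21 = 225/900 = 0.25, a_31 = 45/900 = 0.05
  a_12 = 237.5/950 = 0.25, a_22 = 380/950 = 0.40, a_32 = 190/950 = 0.20
  a_13 = 40/400 = 0.10, a_23 = 140/400 = 0.35, a_33 = 140/400 = 0.35
I − A =
  [   0.80    -0.25    -0.10]
  [  -0.25     0.60    -0.35]
  [  -0.05    -0.20     0.65]
Cofactors of I−A, C_ij = (−1)^(i+j)·(minor ij) (rows/columns in the sector order above):
  C_11 = (0.60)(0.65) − (-0.35)(-0.20) = 0.3200
  C_12 = −[(-0.25)(0.65) − (-0.35)(-0.05)] = 0.1800
  C_13 = (-0.25)(-0.20) − (0.60)(-0.05) = 0.0800
  C_21 = −[(-0.25)(0.65) − (-0.10)(-0.20)] = 0.1825
  C_22 = (0.80)(0.65) − (-0.10)(-0.05) = 0.5150
  C_23 = −[(0.80)(-0.20) − (-0.25)(-0.05)] = 0.1725
  C_31 = (-0.25)(-0.35) − (-0.10)(0.60) = 0.1475
  C_32 = −[(0.80)(-0.35) − (-0.10)(-0.25)] = 0.3050
  C_33 = (0.80)(0.60) − (-0.25)(-0.25) = 0.4175
det(I−A) = Σ_j (I−A)_1j·C_1j = (0.80)(0.3200) + (-0.25)(0.1800) + (-0.10)(0.0800) = 0.2030
adj(I−A) = Cᵀ =
  [ 0.3200   0.1825   0.1475]
  [ 0.1800   0.5150   0.3050]
  [ 0.0800   0.1725   0.4175]
(I − A)⁻¹ = adj(I−A) / det(I−A) ≈
  [   1.5764     0.8990     0.7266]
  [   0.8867     2.5369     1.5025]
  [   0.3941     0.8498     2.0567]
x = (I − A)⁻¹ d = adj(I−A)·d / det(I−A), with det(I−A) = 0.2030:
  x_1 = (0.3200·100 + 0.1825·75 + 0.1475·30) / 0.2030 = 50.1125 / 0.2030 ≈ 246.86
  x_2 = (0.1800·100 + 0.5150·75 + 0.3050·30) / 0.2030 = 65.775 / 0.2030 ≈ 324.01
  x_3 = (0.0800·100 + 0.1725·75 + 0.4175·30) / 0.2030 = 33.4625 / 0.2030 ≈ 164.84

x_1 = 246.86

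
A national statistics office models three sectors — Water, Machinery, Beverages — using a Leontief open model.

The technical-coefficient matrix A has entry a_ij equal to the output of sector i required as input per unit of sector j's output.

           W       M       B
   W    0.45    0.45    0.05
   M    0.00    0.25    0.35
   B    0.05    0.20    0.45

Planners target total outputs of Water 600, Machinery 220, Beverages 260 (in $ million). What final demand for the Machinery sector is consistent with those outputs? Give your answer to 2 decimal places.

I − A =
  [   0.55    -0.45    -0.05]
  [   0.00     0.75    -0.35]
  [  -0.05    -0.20     0.55]
d = (I − A) x:
  d_W = (+0.55)·600 + (-0.45)·220 + (-0.05)·260 = 218.00
  d_M = (+0.00)·600 + (+0.75)·220 + (-0.35)·260 = 74.00
  d_B = (-0.05)·600 + (-0.20)·220 + (+0.55)·260 = 69.00

d_M = 74.00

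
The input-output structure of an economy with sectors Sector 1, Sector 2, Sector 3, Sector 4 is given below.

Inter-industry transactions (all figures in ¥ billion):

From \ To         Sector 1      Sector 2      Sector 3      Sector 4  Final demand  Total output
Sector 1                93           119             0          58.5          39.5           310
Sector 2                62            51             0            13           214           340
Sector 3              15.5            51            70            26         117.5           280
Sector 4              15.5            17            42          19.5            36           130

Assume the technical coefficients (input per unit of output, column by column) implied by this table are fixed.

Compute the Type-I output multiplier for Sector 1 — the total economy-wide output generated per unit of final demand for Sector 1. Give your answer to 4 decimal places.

Technical coefficients a_ij = z_ij / X_j:
  a_11 = 93/310 = 0.30, a_21 = 62/310 = 0.20, a_31 = 15.5/310 = 0.05, a_41 = 15.5/310 = 0.05
  a_12 = 119/340 = 0.35, a_22 = 51/340 = 0.15, a_32 = 51/340 = 0.15, a_42 = 17/340 = 0.05
  a_13 = 0/280 = 0.00, a_23 = 0/280 = 0.00, a_33 = 70/280 = 0.25, a_43 = 42/280 = 0.15
  a_14 = 58.5/130 = 0.45, a_24 = 13/130 = 0.10, a_34 = 26/130 = 0.20, a_44 = 19.5/130 = 0.15
I − A =
  [   0.70    -0.35     0.00    -0.45]
  [  -0.20     0.85     0.00    -0.10]
  [  -0.05    -0.15     0.75    -0.20]
  [  -0.05    -0.05    -0.15     0.85]
Compute the cofactors C_ij = (−1)^(i+j)·(3×3 minor ij) of I−A; the adjugate is their transpose:
adj(I−A) = Cᵀ =
  [ 0.510375   0.239625   0.062625   0.313125]
  [ 0.126000   0.405000   0.024000   0.120000]
  [ 0.072625   0.112375   0.417375   0.149875]
  [ 0.050250   0.057750   0.078750   0.393750]
det(I−A) = Σ_j (I−A)_1j·C_1j = (0.70)(0.510375) + (-0.35)(0.126000) + (0.00)(0.072625) + (-0.45)(0.050250) = 0.29055
(I − A)⁻¹ = adj(I−A) / det(I−A) ≈
  [   1.75658     0.82473     0.21554     1.07770]
  [   0.43366     1.39391     0.08260     0.41301]
  [   0.24996     0.38677     1.43650     0.51583]
  [   0.17295     0.19876     0.27104     1.35519]
The output multiplier for sector j is the column-j sum of the Leontief inverse (I − A)⁻¹ = adj(I−A) / det(I−A).
Column 1 of adj(I−A): (0.510375, 0.126000, 0.072625, 0.050250); det(I−A) = 0.29055.
m_1 = (0.510375 + 0.126000 + 0.072625 + 0.050250) / 0.29055 = 0.75925 / 0.29055 ≈ 2.6131.

m_1 = 2.6131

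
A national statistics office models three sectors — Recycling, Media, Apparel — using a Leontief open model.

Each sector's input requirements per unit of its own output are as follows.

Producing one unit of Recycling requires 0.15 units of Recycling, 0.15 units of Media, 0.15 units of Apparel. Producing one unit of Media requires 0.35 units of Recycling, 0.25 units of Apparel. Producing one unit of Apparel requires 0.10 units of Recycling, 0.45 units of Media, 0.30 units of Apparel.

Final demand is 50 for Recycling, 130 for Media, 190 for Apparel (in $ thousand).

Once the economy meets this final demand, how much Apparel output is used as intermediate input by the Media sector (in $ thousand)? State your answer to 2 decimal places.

I − A =
  [   0.85    -0.35    -0.10]
  [  -0.15     1.00    -0.45]
  [  -0.15    -0.25     0.70]
Cofactors of I−A, C_ij = (−1)^(i+j)·(minor ij) (rows/columns in the sector order above):
  C_11 = (1.00)(0.70) − (-0.45)(-0.25) = 0.5875
  C_12 = −[(-0.15)(0.70) − (-0.45)(-0.15)] = 0.1725
  C_13 = (-0.15)(-0.25) − (1.00)(-0.15) = 0.1875
  C_21 = −[(-0.35)(0.70) − (-0.10)(-0.25)] = 0.2700
  C_22 = (0.85)(0.70) − (-0.10)(-0.15) = 0.5800
  C_23 = −[(0.85)(-0.25) − (-0.35)(-0.15)] = 0.2650
  C_31 = (-0.35)(-0.45) − (-0.10)(1.00) = 0.2575
  C_32 = −[(0.85)(-0.45) − (-0.10)(-0.15)] = 0.3975
  C_33 = (0.85)(1.00) − (-0.35)(-0.15) = 0.7975
det(I−A) = Σ_j (I−A)_1j·C_1j = (0.85)(0.5875) + (-0.35)(0.1725) + (-0.10)(0.1875) = 0.42025
adj(I−A) = Cᵀ =
  [ 0.5875   0.2700   0.2575]
  [ 0.1725   0.5800   0.3975]
  [ 0.1875   0.2650   0.7975]
(I − A)⁻¹ = adj(I−A) / det(I−A) ≈
  [   1.3980     0.6425     0.6127]
  [   0.4105     1.3801     0.9459]
  [   0.4462     0.6306     1.8977]
First solve x = (I − A)⁻¹ d = adj(I−A)·d / det(I−A); in particular x_2 = (0.1725·50 + 0.5800·130 + 0.3975·190) / 0.42025 = 159.55 / 0.42025 ≈ 379.6550.
Intermediate flow from 3 to 2: z_32 = a_32 · x_2 = 0.25 × 159.55 / 0.42025 = 39.8875 / 0.42025 ≈ 94.91.

z_32 = 94.91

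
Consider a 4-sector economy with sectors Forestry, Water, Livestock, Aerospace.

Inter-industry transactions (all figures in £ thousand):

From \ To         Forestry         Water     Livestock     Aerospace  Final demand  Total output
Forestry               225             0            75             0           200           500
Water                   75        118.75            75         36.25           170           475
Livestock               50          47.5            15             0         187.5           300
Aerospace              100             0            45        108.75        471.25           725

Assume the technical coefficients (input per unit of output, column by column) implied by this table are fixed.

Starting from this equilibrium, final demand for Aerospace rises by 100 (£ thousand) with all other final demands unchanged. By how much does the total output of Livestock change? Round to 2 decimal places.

Technical coefficients a_ij = z_ij / X_j:
  a_11 = 225/500 = 0.45, a_21 = 75/500 = 0.15, a_31 = 50/500 = 0.10, a_41 = 100/500 = 0.20
  a_12 = 0/475 = 0.00, a_22 = 118.75/475 = 0.25, a_32 = 47.5/475 = 0.10, a_42 = 0/475 = 0.00
  a_13 = 75/300 = 0.25, a_23 = 75/300 = 0.25, a_33 = 15/300 = 0.05, a_43 = 45/300 = 0.15
  a_14 = 0/725 = 0.00, a_24 = 36.25/725 = 0.05, a_34 = 0/725 = 0.00, a_44 = 108.75/725 = 0.15
I − A =
  [   0.55     0.00    -0.25     0.00]
  [  -0.15     0.75    -0.25    -0.05]
  [  -0.10    -0.10     0.95     0.00]
  [  -0.20     0.00    -0.15     0.85]
Compute the cofactors C_ij = (−1)^(i+j)·(3×3 minor ij) of I−A; the adjugate is their transpose:
adj(I−A) = Cᵀ =
  [ 0.583625   0.021250   0.159375   0.001250]
  [ 0.152625   0.422875   0.155375   0.024875]
  [ 0.077500   0.046750   0.350625   0.002750]
  [ 0.151000   0.013250   0.099375   0.355625]
det(I−A) = Σ_j (I−A)_1j·C_1j = (0.55)(0.583625) + (0.00)(0.152625) + (-0.25)(0.077500) + (0.00)(0.151000) = 0.30161875
(I − A)⁻¹ = adj(I−A) / det(I−A) ≈
  [   1.9350     0.0705     0.5284     0.0041]
  [   0.5060     1.4020     0.5151     0.0825]
  [   0.2569     0.1550     1.1625     0.0091]
  [   0.5006     0.0439     0.3295     1.1791]
Δx = (I − A)⁻¹ Δd with Δd having +100 in the Aerospace component and 0 elsewhere.
So Δx_3 = L_34 · (+100), where L_34 = adj(I−A)_34 / det(I−A) = 0.002750 / 0.30161875.
Δx_3 = 0.002750 × (+100) / 0.30161875 = 0.275 / 0.30161875 ≈ 0.91.

Δx_3 = 0.91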